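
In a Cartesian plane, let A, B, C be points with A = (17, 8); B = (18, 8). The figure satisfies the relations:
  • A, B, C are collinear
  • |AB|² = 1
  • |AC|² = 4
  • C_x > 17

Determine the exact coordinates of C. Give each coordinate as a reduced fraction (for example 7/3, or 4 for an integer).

C = (19, 8)

1. C_x = 19  [[A, B, C are collinear ⇒ 1y-8=0] ∩ [|C−(17, 8)|²=4]]
2. C_y = 8  [[A, B, C are collinear ⇒ 1y-8=0] ∩ [|C−(17, 8)|²=4]]
   so C = (19, 8)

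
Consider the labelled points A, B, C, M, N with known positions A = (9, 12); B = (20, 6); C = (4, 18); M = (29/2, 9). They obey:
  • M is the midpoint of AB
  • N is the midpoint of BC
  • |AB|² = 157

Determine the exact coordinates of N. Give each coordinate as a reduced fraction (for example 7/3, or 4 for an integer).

N = (12, 12)

1. N_x = 12  [2·N = B+C = (20, 6)+(4, 18)]
2. N_y = 12  [2·N = B+C = (20, 6)+(4, 18)]
   so N = (12, 12)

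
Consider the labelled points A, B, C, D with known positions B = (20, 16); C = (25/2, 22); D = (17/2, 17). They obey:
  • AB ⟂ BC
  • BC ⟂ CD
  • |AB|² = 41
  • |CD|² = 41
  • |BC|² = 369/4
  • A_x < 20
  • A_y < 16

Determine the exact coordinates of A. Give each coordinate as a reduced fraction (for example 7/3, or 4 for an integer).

A = (16, 11)

1. A_x = 16  [[AB ⟂ BC ⇒ 15/2x-6y-54=0] ∩ [|A−(20, 16)|²=41]]
2. A_y = 11  [[AB ⟂ BC ⇒ 15/2x-6y-54=0] ∩ [|A−(20, 16)|²=41]]
   so A = (16, 11)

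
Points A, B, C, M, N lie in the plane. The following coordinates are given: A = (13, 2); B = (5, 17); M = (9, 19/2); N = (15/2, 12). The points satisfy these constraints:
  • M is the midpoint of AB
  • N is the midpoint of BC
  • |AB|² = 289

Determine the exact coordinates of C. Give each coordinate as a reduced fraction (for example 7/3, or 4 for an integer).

1. C_x = 10  [C = 2·N−B = 2·(15/2, 12)−(5, 17)]
2. C_y = 7  [C = 2·N−B = 2·(15/2, 12)−(5, 17)]
   so C = (10, 7)

C = (10, 7)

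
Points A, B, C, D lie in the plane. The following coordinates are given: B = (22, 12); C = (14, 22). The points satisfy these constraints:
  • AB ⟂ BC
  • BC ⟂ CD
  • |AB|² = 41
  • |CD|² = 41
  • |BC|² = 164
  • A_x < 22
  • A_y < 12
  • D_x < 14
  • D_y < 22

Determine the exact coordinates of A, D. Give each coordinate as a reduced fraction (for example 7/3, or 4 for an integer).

A = (17, 8)
D = (9, 18)

1. A_x = 17  [[AB ⟂ BC ⇒ 8x-10y-56=0] ∩ [|A−(22, 12)|²=41]]
2. A_y = 8  [[AB ⟂ BC ⇒ 8x-10y-56=0] ∩ [|A−(22, 12)|²=41]]
   so A = (17, 8)
3. D_x = 9  [[BC ⟂ CD ⇒ -8x+10y-108=0] ∩ [|D−(14, 22)|²=41]]
4. D_y = 18  [[BC ⟂ CD ⇒ -8x+10y-108=0] ∩ [|D−(14, 22)|²=41]]
   so D = (9, 18)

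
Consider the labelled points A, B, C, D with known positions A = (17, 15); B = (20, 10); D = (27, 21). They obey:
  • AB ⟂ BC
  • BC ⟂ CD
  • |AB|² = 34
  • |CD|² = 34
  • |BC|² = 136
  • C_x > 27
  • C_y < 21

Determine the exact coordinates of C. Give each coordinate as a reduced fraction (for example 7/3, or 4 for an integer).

1. C_x = 30  [[AB ⟂ BC ⇒ 3x-5y-10=0] ∩ [|C−(27, 21)|²=34]]
2. C_y = 16  [[AB ⟂ BC ⇒ 3x-5y-10=0] ∩ [|C−(27, 21)|²=34]]
   so C = (30, 16)

C = (30, 16)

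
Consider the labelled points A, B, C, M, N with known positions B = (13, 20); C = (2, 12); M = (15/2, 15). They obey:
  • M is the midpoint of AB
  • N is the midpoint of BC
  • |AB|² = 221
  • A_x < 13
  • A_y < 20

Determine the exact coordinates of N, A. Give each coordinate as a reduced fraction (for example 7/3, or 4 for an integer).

N = (15/2, 16)
A = (2, 10)

1. A_x = 2  [A = 2·M−B = 2·(15/2, 15)−(13, 20)]
2. A_y = 10  [A = 2·M−B = 2·(15/2, 15)−(13, 20)]
   so A = (2, 10)
3. N_x = 15/2  [2·N = B+C = (13, 20)+(2, 12)]
4. N_y = 16  [2·N = B+C = (13, 20)+(2, 12)]
   so N = (15/2, 16)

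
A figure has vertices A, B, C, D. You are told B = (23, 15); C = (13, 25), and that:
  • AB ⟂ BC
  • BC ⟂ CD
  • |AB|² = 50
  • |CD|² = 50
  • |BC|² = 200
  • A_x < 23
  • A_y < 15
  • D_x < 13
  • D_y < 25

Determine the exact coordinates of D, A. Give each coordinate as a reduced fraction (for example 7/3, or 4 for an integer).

1. D_x = 8  [[BC ⟂ CD ⇒ -10x+10y-120=0] ∩ [|D−(13, 25)|²=50]]
2. D_y = 20  [[BC ⟂ CD ⇒ -10x+10y-120=0] ∩ [|D−(13, 25)|²=50]]
   so D = (8, 20)
3. A_x = 18  [[AB ⟂ BC ⇒ 10x-10y-80=0] ∩ [|A−(23, 15)|²=50]]
4. A_y = 10  [[AB ⟂ BC ⇒ 10x-10y-80=0] ∩ [|A−(23, 15)|²=50]]
   so A = (18, 10)

D = (8, 20)
A = (18, 10)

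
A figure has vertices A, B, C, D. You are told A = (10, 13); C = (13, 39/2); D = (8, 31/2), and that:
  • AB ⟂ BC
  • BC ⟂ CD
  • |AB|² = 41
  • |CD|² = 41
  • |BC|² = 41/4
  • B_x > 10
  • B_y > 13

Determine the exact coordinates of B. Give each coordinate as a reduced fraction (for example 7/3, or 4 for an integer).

B = (15, 17)

1. B_x = 15  [[BC ⟂ CD ⇒ 5x+4y-143=0] ∩ [|B−(10, 13)|²=41]]
2. B_y = 17  [[BC ⟂ CD ⇒ 5x+4y-143=0] ∩ [|B−(10, 13)|²=41]]
   so B = (15, 17)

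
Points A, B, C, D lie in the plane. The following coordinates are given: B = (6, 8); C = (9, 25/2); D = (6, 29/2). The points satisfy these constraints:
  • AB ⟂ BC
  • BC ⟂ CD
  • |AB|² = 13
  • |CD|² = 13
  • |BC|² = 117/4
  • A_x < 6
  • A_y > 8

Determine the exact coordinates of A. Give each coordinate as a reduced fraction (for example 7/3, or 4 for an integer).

1. A_x = 3  [[AB ⟂ BC ⇒ -3x-9/2y+54=0] ∩ [|A−(6, 8)|²=13]]
2. A_y = 10  [[AB ⟂ BC ⇒ -3x-9/2y+54=0] ∩ [|A−(6, 8)|²=13]]
   so A = (3, 10)

A = (3, 10)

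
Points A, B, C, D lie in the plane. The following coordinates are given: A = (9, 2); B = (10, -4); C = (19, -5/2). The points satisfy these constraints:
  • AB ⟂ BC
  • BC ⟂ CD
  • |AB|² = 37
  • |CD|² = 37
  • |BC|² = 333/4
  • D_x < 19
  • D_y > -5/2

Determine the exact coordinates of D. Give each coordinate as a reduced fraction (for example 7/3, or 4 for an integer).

D = (18, 7/2)

1. D_x = 18  [[BC ⟂ CD ⇒ 9x+3/2y-669/4=0] ∩ [|D−(19, -5/2)|²=37]]
2. D_y = 7/2  [[BC ⟂ CD ⇒ 9x+3/2y-669/4=0] ∩ [|D−(19, -5/2)|²=37]]
   so D = (18, 7/2)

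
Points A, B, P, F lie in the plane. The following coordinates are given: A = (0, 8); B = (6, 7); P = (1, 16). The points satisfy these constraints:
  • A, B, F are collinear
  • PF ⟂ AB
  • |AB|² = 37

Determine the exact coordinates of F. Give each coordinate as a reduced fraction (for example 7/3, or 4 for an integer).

F = (-12/37, 298/37)

1. F_x = -12/37  [[A, B, F are collinear ⇒ 1x+6y-48=0] ∩ [PF ⟂ AB ⇒ 6x-1y+10=0]]
2. F_y = 298/37  [[A, B, F are collinear ⇒ 1x+6y-48=0] ∩ [PF ⟂ AB ⇒ 6x-1y+10=0]]
   so F = (-12/37, 298/37)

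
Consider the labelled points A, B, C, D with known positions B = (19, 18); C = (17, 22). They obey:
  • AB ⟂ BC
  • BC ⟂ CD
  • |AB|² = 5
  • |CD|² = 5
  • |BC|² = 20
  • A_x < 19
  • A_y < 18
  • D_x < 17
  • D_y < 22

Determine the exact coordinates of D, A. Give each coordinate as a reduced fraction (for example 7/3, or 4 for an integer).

1. D_x = 15  [[BC ⟂ CD ⇒ -2x+4y-54=0] ∩ [|D−(17, 22)|²=5]]
2. D_y = 21  [[BC ⟂ CD ⇒ -2x+4y-54=0] ∩ [|D−(17, 22)|²=5]]
   so D = (15, 21)
3. A_x = 17  [[AB ⟂ BC ⇒ 2x-4y+34=0] ∩ [|A−(19, 18)|²=5]]
4. A_y = 17  [[AB ⟂ BC ⇒ 2x-4y+34=0] ∩ [|A−(19, 18)|²=5]]
   so A = (17, 17)

D = (15, 21)
A = (17, 17)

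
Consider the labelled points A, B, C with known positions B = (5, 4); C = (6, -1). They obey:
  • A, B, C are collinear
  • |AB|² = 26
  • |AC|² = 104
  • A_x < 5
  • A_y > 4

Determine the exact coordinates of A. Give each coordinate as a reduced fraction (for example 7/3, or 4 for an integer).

A = (4, 9)

1. A_x = 4  [[A, B, C are collinear ⇒ 5x+1y-29=0] ∩ [|A−(5, 4)|²=26]]
2. A_y = 9  [[A, B, C are collinear ⇒ 5x+1y-29=0] ∩ [|A−(5, 4)|²=26]]
   so A = (4, 9)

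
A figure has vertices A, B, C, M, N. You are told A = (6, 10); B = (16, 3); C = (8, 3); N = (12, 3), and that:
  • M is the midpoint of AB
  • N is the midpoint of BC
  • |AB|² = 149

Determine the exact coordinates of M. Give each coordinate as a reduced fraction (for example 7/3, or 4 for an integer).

1. M_x = 11  [2·M = A+B = (6, 10)+(16, 3)]
2. M_y = 13/2  [2·M = A+B = (6, 10)+(16, 3)]
   so M = (11, 13/2)

M = (11, 13/2)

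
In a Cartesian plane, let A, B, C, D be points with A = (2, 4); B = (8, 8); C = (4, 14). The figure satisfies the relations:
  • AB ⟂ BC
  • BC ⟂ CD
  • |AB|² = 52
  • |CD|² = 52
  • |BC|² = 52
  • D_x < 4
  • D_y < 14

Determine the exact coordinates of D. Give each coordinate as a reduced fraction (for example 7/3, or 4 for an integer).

1. D_x = -2  [[BC ⟂ CD ⇒ -4x+6y-68=0] ∩ [|D−(4, 14)|²=52]]
2. D_y = 10  [[BC ⟂ CD ⇒ -4x+6y-68=0] ∩ [|D−(4, 14)|²=52]]
   so D = (-2, 10)

D = (-2, 10)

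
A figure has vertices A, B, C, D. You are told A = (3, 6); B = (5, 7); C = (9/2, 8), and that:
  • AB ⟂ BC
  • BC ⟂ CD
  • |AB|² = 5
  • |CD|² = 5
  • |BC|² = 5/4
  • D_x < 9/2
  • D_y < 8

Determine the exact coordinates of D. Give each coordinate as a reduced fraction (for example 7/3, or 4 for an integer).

D = (5/2, 7)

1. D_x = 5/2  [[BC ⟂ CD ⇒ -1/2x+1y-23/4=0] ∩ [|D−(9/2, 8)|²=5]]
2. D_y = 7  [[BC ⟂ CD ⇒ -1/2x+1y-23/4=0] ∩ [|D−(9/2, 8)|²=5]]
   so D = (5/2, 7)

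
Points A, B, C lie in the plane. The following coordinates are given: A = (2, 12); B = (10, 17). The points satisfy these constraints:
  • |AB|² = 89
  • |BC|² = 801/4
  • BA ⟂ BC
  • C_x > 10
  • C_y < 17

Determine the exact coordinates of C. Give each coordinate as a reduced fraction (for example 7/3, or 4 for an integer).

C = (35/2, 5)

1. C_x = 35/2  [[BA ⟂ BC ⇒ -8x-5y+165=0] ∩ [|C−(10, 17)|²=801/4]]
2. C_y = 5  [[BA ⟂ BC ⇒ -8x-5y+165=0] ∩ [|C−(10, 17)|²=801/4]]
   so C = (35/2, 5)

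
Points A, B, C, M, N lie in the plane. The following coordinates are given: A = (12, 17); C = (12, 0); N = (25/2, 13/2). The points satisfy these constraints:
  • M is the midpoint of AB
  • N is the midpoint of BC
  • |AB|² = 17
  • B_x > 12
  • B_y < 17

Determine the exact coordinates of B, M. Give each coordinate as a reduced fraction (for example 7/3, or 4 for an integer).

1. B_x = 13  [B = 2·N−C = 2·(25/2, 13/2)−(12, 0)]
2. B_y = 13  [B = 2·N−C = 2·(25/2, 13/2)−(12, 0)]
   so B = (13, 13)
3. M_x = 25/2  [2·M = A+B = (12, 17)+(13, 13)]
4. M_y = 15  [2·M = A+B = (12, 17)+(13, 13)]
   so M = (25/2, 15)

B = (13, 13)
M = (25/2, 15)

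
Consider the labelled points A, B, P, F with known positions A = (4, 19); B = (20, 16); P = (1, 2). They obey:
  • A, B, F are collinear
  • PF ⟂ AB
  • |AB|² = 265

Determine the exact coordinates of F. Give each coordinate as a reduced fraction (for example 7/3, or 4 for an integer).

1. F_x = 1108/265  [[A, B, F are collinear ⇒ 3x+16y-316=0] ∩ [PF ⟂ AB ⇒ 16x-3y-10=0]]
2. F_y = 5026/265  [[A, B, F are collinear ⇒ 3x+16y-316=0] ∩ [PF ⟂ AB ⇒ 16x-3y-10=0]]
   so F = (1108/265, 5026/265)

F = (1108/265, 5026/265)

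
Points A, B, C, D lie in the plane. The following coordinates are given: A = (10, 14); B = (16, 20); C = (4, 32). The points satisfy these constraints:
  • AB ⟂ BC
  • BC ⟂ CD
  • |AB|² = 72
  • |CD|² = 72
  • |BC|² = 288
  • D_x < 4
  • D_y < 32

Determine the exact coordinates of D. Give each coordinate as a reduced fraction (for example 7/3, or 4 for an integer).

D = (-2, 26)

1. D_x = -2  [[BC ⟂ CD ⇒ -12x+12y-336=0] ∩ [|D−(4, 32)|²=72]]
2. D_y = 26  [[BC ⟂ CD ⇒ -12x+12y-336=0] ∩ [|D−(4, 32)|²=72]]
   so D = (-2, 26)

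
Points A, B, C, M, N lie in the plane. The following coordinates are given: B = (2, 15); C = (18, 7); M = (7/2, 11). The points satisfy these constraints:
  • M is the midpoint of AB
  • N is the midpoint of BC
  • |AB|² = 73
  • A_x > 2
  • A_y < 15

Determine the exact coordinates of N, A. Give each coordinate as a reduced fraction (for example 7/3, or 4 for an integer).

1. A_x = 5  [A = 2·M−B = 2·(7/2, 11)−(2, 15)]
2. A_y = 7  [A = 2·M−B = 2·(7/2, 11)−(2, 15)]
   so A = (5, 7)
3. N_x = 10  [2·N = B+C = (2, 15)+(18, 7)]
4. N_y = 11  [2·N = B+C = (2, 15)+(18, 7)]
   so N = (10, 11)

N = (10, 11)
A = (5, 7)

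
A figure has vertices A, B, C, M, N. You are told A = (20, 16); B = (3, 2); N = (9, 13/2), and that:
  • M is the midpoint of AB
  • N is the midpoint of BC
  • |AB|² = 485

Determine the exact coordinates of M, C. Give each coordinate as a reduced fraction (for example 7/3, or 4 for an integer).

1. M_x = 23/2  [2·M = A+B = (20, 16)+(3, 2)]
2. M_y = 9  [2·M = A+B = (20, 16)+(3, 2)]
   so M = (23/2, 9)
3. C_x = 15  [C = 2·N−B = 2·(9, 13/2)−(3, 2)]
4. C_y = 11  [C = 2·N−B = 2·(9, 13/2)−(3, 2)]
   so C = (15, 11)

M = (23/2, 9)
C = (15, 11)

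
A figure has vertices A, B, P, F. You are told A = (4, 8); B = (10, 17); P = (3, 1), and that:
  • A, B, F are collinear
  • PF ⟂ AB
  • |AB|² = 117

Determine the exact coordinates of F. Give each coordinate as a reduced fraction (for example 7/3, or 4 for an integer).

1. F_x = 6/13  [[A, B, F are collinear ⇒ -9x+6y-12=0] ∩ [PF ⟂ AB ⇒ 6x+9y-27=0]]
2. F_y = 35/13  [[A, B, F are collinear ⇒ -9x+6y-12=0] ∩ [PF ⟂ AB ⇒ 6x+9y-27=0]]
   so F = (6/13, 35/13)

F = (6/13, 35/13)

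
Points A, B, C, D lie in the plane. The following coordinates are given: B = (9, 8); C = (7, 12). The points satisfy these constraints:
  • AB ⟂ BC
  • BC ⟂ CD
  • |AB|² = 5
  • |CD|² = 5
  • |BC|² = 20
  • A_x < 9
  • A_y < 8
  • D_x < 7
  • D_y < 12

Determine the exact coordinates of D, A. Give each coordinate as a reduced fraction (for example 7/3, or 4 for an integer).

D = (5, 11)
A = (7, 7)

1. D_x = 5  [[BC ⟂ CD ⇒ -2x+4y-34=0] ∩ [|D−(7, 12)|²=5]]
2. D_y = 11  [[BC ⟂ CD ⇒ -2x+4y-34=0] ∩ [|D−(7, 12)|²=5]]
   so D = (5, 11)
3. A_x = 7  [[AB ⟂ BC ⇒ 2x-4y+14=0] ∩ [|A−(9, 8)|²=5]]
4. A_y = 7  [[AB ⟂ BC ⇒ 2x-4y+14=0] ∩ [|A−(9, 8)|²=5]]
   so A = (7, 7)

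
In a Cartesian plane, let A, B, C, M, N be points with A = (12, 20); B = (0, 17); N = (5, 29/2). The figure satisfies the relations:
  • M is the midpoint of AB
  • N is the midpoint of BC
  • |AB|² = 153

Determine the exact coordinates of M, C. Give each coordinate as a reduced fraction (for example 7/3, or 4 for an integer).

M = (6, 37/2)
C = (10, 12)

1. M_x = 6  [2·M = A+B = (12, 20)+(0, 17)]
2. M_y = 37/2  [2·M = A+B = (12, 20)+(0, 17)]
   so M = (6, 37/2)
3. C_x = 10  [C = 2·N−B = 2·(5, 29/2)−(0, 17)]
4. C_y = 12  [C = 2·N−B = 2·(5, 29/2)−(0, 17)]
   so C = (10, 12)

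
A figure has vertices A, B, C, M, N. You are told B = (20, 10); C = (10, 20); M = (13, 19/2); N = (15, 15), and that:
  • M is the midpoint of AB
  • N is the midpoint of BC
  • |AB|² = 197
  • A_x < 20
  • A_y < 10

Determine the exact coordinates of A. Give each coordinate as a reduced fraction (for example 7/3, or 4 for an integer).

A = (6, 9)

1. A_x = 6  [A = 2·M−B = 2·(13, 19/2)−(20, 10)]
2. A_y = 9  [A = 2·M−B = 2·(13, 19/2)−(20, 10)]
   so A = (6, 9)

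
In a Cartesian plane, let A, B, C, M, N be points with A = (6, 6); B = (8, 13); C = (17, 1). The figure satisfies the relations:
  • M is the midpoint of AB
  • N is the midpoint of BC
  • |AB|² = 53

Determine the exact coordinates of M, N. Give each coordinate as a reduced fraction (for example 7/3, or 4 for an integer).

1. M_x = 7  [2·M = A+B = (6, 6)+(8, 13)]
2. M_y = 19/2  [2·M = A+B = (6, 6)+(8, 13)]
   so M = (7, 19/2)
3. N_x = 25/2  [2·N = B+C = (8, 13)+(17, 1)]
4. N_y = 7  [2·N = B+C = (8, 13)+(17, 1)]
   so N = (25/2, 7)

M = (7, 19/2)
N = (25/2, 7)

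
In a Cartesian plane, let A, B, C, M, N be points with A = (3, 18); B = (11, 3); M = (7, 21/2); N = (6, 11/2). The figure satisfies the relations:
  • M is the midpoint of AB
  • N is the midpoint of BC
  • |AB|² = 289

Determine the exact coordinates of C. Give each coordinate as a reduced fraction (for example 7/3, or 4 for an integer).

1. C_x = 1  [C = 2·N−B = 2·(6, 11/2)−(11, 3)]
2. C_y = 8  [C = 2·N−B = 2·(6, 11/2)−(11, 3)]
   so C = (1, 8)

C = (1, 8)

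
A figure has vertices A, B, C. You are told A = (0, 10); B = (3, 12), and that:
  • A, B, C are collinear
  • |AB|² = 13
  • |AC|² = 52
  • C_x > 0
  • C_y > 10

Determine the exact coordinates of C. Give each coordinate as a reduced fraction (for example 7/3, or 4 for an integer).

C = (6, 14)

1. C_x = 6  [[A, B, C are collinear ⇒ -2x+3y-30=0] ∩ [|C−(0, 10)|²=52]]
2. C_y = 14  [[A, B, C are collinear ⇒ -2x+3y-30=0] ∩ [|C−(0, 10)|²=52]]
   so C = (6, 14)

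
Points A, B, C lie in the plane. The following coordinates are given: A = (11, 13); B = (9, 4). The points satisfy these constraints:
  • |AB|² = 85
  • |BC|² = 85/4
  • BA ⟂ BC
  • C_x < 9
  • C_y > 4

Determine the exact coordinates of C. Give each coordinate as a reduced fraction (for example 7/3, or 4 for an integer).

C = (9/2, 5)

1. C_x = 9/2  [[BA ⟂ BC ⇒ 2x+9y-54=0] ∩ [|C−(9, 4)|²=85/4]]
2. C_y = 5  [[BA ⟂ BC ⇒ 2x+9y-54=0] ∩ [|C−(9, 4)|²=85/4]]
   so C = (9/2, 5)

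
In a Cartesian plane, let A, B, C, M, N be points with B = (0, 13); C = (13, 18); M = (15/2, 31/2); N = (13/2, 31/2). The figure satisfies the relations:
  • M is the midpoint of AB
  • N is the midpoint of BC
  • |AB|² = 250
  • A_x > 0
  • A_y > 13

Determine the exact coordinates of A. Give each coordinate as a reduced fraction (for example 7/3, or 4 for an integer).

1. A_x = 15  [A = 2·M−B = 2·(15/2, 31/2)−(0, 13)]
2. A_y = 18  [A = 2·M−B = 2·(15/2, 31/2)−(0, 13)]
   so A = (15, 18)

A = (15, 18)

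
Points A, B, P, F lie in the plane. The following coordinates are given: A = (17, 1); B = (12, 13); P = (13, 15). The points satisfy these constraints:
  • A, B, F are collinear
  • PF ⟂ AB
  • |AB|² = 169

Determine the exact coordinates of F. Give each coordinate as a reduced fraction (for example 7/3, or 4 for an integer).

1. F_x = 1933/169  [[A, B, F are collinear ⇒ -12x-5y+209=0] ∩ [PF ⟂ AB ⇒ -5x+12y-115=0]]
2. F_y = 2425/169  [[A, B, F are collinear ⇒ -12x-5y+209=0] ∩ [PF ⟂ AB ⇒ -5x+12y-115=0]]
   so F = (1933/169, 2425/169)

F = (1933/169, 2425/169)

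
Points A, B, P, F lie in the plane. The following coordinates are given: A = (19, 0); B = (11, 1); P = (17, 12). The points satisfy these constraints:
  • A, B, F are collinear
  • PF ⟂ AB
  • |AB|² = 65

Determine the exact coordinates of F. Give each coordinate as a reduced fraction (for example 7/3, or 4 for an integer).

F = (1011/65, 28/65)

1. F_x = 1011/65  [[A, B, F are collinear ⇒ -1x-8y+19=0] ∩ [PF ⟂ AB ⇒ -8x+1y+124=0]]
2. F_y = 28/65  [[A, B, F are collinear ⇒ -1x-8y+19=0] ∩ [PF ⟂ AB ⇒ -8x+1y+124=0]]
   so F = (1011/65, 28/65)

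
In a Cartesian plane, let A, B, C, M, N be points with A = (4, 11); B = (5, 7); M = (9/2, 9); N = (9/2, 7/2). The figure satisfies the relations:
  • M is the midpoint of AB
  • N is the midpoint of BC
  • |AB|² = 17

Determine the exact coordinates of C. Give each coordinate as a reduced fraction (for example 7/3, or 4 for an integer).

C = (4, 0)

1. C_x = 4  [C = 2·N−B = 2·(9/2, 7/2)−(5, 7)]
2. C_y = 0  [C = 2·N−B = 2·(9/2, 7/2)−(5, 7)]
   so C = (4, 0)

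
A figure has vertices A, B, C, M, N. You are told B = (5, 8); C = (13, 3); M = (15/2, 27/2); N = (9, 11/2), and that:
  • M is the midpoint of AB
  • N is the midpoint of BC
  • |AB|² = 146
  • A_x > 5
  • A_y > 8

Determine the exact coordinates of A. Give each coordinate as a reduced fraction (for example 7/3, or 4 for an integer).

1. A_x = 10  [A = 2·M−B = 2·(15/2, 27/2)−(5, 8)]
2. A_y = 19  [A = 2·M−B = 2·(15/2, 27/2)−(5, 8)]
   so A = (10, 19)

A = (10, 19)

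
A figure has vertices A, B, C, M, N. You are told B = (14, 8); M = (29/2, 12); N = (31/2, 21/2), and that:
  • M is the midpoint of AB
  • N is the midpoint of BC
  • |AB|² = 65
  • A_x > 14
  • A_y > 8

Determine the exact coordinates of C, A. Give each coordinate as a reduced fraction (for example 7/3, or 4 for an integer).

C = (17, 13)
A = (15, 16)

1. A_x = 15  [A = 2·M−B = 2·(29/2, 12)−(14, 8)]
2. A_y = 16  [A = 2·M−B = 2·(29/2, 12)−(14, 8)]
   so A = (15, 16)
3. C_x = 17  [C = 2·N−B = 2·(31/2, 21/2)−(14, 8)]
4. C_y = 13  [C = 2·N−B = 2·(31/2, 21/2)−(14, 8)]
   so C = (17, 13)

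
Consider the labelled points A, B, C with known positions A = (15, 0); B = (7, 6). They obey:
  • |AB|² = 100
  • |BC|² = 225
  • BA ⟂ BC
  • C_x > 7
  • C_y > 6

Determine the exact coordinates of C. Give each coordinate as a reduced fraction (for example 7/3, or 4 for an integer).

1. C_x = 16  [[BA ⟂ BC ⇒ 8x-6y-20=0] ∩ [|C−(7, 6)|²=225]]
2. C_y = 18  [[BA ⟂ BC ⇒ 8x-6y-20=0] ∩ [|C−(7, 6)|²=225]]
   so C = (16, 18)

C = (16, 18)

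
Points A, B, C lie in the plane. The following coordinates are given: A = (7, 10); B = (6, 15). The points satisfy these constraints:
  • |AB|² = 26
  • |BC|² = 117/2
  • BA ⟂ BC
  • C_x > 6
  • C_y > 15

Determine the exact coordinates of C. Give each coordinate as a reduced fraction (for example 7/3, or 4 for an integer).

1. C_x = 27/2  [[BA ⟂ BC ⇒ 1x-5y+69=0] ∩ [|C−(6, 15)|²=117/2]]
2. C_y = 33/2  [[BA ⟂ BC ⇒ 1x-5y+69=0] ∩ [|C−(6, 15)|²=117/2]]
   so C = (27/2, 33/2)

C = (27/2, 33/2)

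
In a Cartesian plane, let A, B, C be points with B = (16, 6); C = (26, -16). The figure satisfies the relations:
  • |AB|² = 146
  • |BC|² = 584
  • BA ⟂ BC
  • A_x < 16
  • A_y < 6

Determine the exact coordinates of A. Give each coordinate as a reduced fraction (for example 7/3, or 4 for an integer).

1. A_x = 5  [[BA ⟂ BC ⇒ 10x-22y-28=0] ∩ [|A−(16, 6)|²=146]]
2. A_y = 1  [[BA ⟂ BC ⇒ 10x-22y-28=0] ∩ [|A−(16, 6)|²=146]]
   so A = (5, 1)

A = (5, 1)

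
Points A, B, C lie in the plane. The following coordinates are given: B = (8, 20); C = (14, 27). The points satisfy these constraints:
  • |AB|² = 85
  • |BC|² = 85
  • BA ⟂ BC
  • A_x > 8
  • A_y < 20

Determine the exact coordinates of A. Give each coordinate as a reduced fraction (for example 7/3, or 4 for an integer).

1. A_x = 15  [[BA ⟂ BC ⇒ 6x+7y-188=0] ∩ [|A−(8, 20)|²=85]]
2. A_y = 14  [[BA ⟂ BC ⇒ 6x+7y-188=0] ∩ [|A−(8, 20)|²=85]]
   so A = (15, 14)

A = (15, 14)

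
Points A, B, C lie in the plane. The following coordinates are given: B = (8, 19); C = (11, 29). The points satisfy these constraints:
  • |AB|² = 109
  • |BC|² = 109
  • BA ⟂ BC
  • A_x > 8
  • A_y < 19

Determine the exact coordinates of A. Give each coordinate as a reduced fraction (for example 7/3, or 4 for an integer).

A = (18, 16)

1. A_x = 18  [[BA ⟂ BC ⇒ 3x+10y-214=0] ∩ [|A−(8, 19)|²=109]]
2. A_y = 16  [[BA ⟂ BC ⇒ 3x+10y-214=0] ∩ [|A−(8, 19)|²=109]]
   so A = (18, 16)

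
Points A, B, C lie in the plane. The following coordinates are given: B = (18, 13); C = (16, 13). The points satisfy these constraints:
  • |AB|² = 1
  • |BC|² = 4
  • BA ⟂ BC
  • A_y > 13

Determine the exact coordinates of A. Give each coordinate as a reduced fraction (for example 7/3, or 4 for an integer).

A = (18, 14)

1. A_x = 18  [[BA ⟂ BC ⇒ -2x+36=0] ∩ [|A−(18, 13)|²=1]]
2. A_y = 14  [[BA ⟂ BC ⇒ -2x+36=0] ∩ [|A−(18, 13)|²=1]]
   so A = (18, 14)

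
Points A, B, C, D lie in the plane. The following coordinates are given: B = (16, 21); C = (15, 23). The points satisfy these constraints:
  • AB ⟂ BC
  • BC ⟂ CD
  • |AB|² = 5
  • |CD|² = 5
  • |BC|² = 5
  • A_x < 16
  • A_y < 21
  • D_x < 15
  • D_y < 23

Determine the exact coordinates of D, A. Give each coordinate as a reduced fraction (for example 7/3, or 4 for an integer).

D = (13, 22)
A = (14, 20)

1. D_x = 13  [[BC ⟂ CD ⇒ -1x+2y-31=0] ∩ [|D−(15, 23)|²=5]]
2. D_y = 22  [[BC ⟂ CD ⇒ -1x+2y-31=0] ∩ [|D−(15, 23)|²=5]]
   so D = (13, 22)
3. A_x = 14  [[AB ⟂ BC ⇒ 1x-2y+26=0] ∩ [|A−(16, 21)|²=5]]
4. A_y = 20  [[AB ⟂ BC ⇒ 1x-2y+26=0] ∩ [|A−(16, 21)|²=5]]
   so A = (14, 20)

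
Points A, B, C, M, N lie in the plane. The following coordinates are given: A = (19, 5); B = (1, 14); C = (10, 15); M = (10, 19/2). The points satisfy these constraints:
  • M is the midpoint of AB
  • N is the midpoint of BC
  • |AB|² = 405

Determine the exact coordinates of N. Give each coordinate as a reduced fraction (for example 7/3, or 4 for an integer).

N = (11/2, 29/2)

1. N_x = 11/2  [2·N = B+C = (1, 14)+(10, 15)]
2. N_y = 29/2  [2·N = B+C = (1, 14)+(10, 15)]
   so N = (11/2, 29/2)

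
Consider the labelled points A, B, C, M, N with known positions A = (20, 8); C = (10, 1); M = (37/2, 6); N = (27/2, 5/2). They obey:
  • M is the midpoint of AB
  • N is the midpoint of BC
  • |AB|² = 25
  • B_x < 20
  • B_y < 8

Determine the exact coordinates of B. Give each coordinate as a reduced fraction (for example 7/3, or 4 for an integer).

B = (17, 4)

1. B_x = 17  [B = 2·M−A = 2·(37/2, 6)−(20, 8)]
2. B_y = 4  [B = 2·M−A = 2·(37/2, 6)−(20, 8)]
   so B = (17, 4)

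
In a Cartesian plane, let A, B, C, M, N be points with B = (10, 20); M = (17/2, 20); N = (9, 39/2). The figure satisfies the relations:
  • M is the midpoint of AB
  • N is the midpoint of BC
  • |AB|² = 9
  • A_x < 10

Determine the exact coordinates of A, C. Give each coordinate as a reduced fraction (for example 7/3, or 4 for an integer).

1. A_x = 7  [A = 2·M−B = 2·(17/2, 20)−(10, 20)]
2. A_y = 20  [A = 2·M−B = 2·(17/2, 20)−(10, 20)]
   so A = (7, 20)
3. C_x = 8  [C = 2·N−B = 2·(9, 39/2)−(10, 20)]
4. C_y = 19  [C = 2·N−B = 2·(9, 39/2)−(10, 20)]
   so C = (8, 19)

A = (7, 20)
C = (8, 19)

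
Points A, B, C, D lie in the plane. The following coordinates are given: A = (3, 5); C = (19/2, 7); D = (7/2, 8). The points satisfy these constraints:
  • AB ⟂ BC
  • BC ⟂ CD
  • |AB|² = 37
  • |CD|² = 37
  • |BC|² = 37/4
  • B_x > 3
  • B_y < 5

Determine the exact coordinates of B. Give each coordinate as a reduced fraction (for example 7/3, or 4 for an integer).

B = (9, 4)

1. B_x = 9  [[BC ⟂ CD ⇒ 6x-1y-50=0] ∩ [|B−(3, 5)|²=37]]
2. B_y = 4  [[BC ⟂ CD ⇒ 6x-1y-50=0] ∩ [|B−(3, 5)|²=37]]
   so B = (9, 4)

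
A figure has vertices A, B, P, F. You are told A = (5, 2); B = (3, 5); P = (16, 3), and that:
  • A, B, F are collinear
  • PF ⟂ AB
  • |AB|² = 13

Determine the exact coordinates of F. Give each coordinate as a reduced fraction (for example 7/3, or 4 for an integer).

F = (103/13, -31/13)

1. F_x = 103/13  [[A, B, F are collinear ⇒ -3x-2y+19=0] ∩ [PF ⟂ AB ⇒ -2x+3y+23=0]]
2. F_y = -31/13  [[A, B, F are collinear ⇒ -3x-2y+19=0] ∩ [PF ⟂ AB ⇒ -2x+3y+23=0]]
   so F = (103/13, -31/13)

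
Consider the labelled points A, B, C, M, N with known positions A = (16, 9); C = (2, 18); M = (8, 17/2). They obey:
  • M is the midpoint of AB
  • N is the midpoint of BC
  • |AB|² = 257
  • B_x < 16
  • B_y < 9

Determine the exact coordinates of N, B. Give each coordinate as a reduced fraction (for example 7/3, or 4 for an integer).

1. B_x = 0  [B = 2·M−A = 2·(8, 17/2)−(16, 9)]
2. B_y = 8  [B = 2·M−A = 2·(8, 17/2)−(16, 9)]
   so B = (0, 8)
3. N_x = 1  [2·N = B+C = (0, 8)+(2, 18)]
4. N_y = 13  [2·N = B+C = (0, 8)+(2, 18)]
   so N = (1, 13)

N = (1, 13)
B = (0, 8)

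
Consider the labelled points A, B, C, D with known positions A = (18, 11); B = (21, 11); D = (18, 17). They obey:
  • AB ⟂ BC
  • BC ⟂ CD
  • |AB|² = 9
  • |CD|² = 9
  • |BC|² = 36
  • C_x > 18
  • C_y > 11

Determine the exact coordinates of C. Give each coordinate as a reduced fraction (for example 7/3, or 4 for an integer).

1. C_x = 21  [[AB ⟂ BC ⇒ 3x-63=0] ∩ [|C−(18, 17)|²=9]]
2. C_y = 17  [[AB ⟂ BC ⇒ 3x-63=0] ∩ [|C−(18, 17)|²=9]]
   so C = (21, 17)

C = (21, 17)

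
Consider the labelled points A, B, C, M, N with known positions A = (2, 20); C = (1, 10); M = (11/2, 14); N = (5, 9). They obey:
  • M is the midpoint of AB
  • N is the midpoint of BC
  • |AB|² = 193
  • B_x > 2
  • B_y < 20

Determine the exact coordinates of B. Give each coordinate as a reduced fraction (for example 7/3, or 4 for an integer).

1. B_x = 9  [B = 2·M−A = 2·(11/2, 14)−(2, 20)]
2. B_y = 8  [B = 2·M−A = 2·(11/2, 14)−(2, 20)]
   so B = (9, 8)

B = (9, 8)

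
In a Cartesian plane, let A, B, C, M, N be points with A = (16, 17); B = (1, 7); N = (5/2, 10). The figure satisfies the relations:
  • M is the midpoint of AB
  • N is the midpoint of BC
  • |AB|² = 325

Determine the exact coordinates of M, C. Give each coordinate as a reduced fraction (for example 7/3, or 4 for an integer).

1. M_x = 17/2  [2·M = A+B = (16, 17)+(1, 7)]
2. M_y = 12  [2·M = A+B = (16, 17)+(1, 7)]
   so M = (17/2, 12)
3. C_x = 4  [C = 2·N−B = 2·(5/2, 10)−(1, 7)]
4. C_y = 13  [C = 2·N−B = 2·(5/2, 10)−(1, 7)]
   so C = (4, 13)

M = (17/2, 12)
C = (4, 13)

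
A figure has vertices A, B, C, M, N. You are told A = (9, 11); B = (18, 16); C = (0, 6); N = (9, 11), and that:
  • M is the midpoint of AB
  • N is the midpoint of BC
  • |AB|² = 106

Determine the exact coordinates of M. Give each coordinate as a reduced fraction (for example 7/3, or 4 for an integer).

1. M_x = 27/2  [2·M = A+B = (9, 11)+(18, 16)]
2. M_y = 27/2  [2·M = A+B = (9, 11)+(18, 16)]
   so M = (27/2, 27/2)

M = (27/2, 27/2)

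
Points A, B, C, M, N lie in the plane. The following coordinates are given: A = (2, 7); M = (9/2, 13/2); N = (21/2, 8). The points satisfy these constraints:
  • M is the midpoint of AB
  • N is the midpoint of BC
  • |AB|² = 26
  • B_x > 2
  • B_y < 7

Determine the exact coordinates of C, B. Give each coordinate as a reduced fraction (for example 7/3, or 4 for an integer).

1. B_x = 7  [B = 2·M−A = 2·(9/2, 13/2)−(2, 7)]
2. B_y = 6  [B = 2·M−A = 2·(9/2, 13/2)−(2, 7)]
   so B = (7, 6)
3. C_x = 14  [C = 2·N−B = 2·(21/2, 8)−(7, 6)]
4. C_y = 10  [C = 2·N−B = 2·(21/2, 8)−(7, 6)]
   so C = (14, 10)

C = (14, 10)
B = (7, 6)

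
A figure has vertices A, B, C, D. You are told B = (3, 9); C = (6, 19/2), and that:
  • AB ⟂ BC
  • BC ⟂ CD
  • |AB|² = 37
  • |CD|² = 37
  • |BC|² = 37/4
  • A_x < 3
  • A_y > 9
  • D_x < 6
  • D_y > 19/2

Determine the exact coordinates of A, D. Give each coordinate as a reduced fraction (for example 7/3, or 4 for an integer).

1. A_x = 2  [[AB ⟂ BC ⇒ -3x-1/2y+27/2=0] ∩ [|A−(3, 9)|²=37]]
2. A_y = 15  [[AB ⟂ BC ⇒ -3x-1/2y+27/2=0] ∩ [|A−(3, 9)|²=37]]
   so A = (2, 15)
3. D_x = 5  [[BC ⟂ CD ⇒ 3x+1/2y-91/4=0] ∩ [|D−(6, 19/2)|²=37]]
4. D_y = 31/2  [[BC ⟂ CD ⇒ 3x+1/2y-91/4=0] ∩ [|D−(6, 19/2)|²=37]]
   so D = (5, 31/2)

A = (2, 15)
D = (5, 31/2)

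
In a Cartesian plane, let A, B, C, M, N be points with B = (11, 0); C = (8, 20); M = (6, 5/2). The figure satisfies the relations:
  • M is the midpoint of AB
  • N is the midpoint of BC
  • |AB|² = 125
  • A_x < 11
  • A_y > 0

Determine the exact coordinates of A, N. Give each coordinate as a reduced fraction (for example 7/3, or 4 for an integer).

1. A_x = 1  [A = 2·M−B = 2·(6, 5/2)−(11, 0)]
2. A_y = 5  [A = 2·M−B = 2·(6, 5/2)−(11, 0)]
   so A = (1, 5)
3. N_x = 19/2  [2·N = B+C = (11, 0)+(8, 20)]
4. N_y = 10  [2·N = B+C = (11, 0)+(8, 20)]
   so N = (19/2, 10)

A = (1, 5)
N = (19/2, 10)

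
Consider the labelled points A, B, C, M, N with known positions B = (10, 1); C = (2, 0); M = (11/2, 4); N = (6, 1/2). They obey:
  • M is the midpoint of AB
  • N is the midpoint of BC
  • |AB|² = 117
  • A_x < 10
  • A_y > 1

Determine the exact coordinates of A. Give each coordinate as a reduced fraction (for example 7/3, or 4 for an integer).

A = (1, 7)

1. A_x = 1  [A = 2·M−B = 2·(11/2, 4)−(10, 1)]
2. A_y = 7  [A = 2·M−B = 2·(11/2, 4)−(10, 1)]
   so A = (1, 7)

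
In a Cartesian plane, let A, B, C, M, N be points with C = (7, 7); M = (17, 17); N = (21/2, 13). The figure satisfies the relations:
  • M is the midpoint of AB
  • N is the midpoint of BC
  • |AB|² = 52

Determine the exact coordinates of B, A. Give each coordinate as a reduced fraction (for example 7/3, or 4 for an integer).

B = (14, 19)
A = (20, 15)

1. B_x = 14  [B = 2·N−C = 2·(21/2, 13)−(7, 7)]
2. B_y = 19  [B = 2·N−C = 2·(21/2, 13)−(7, 7)]
   so B = (14, 19)
3. A_x = 20  [A = 2·M−B = 2·(17, 17)−(14, 19)]
4. A_y = 15  [A = 2·M−B = 2·(17, 17)−(14, 19)]
   so A = (20, 15)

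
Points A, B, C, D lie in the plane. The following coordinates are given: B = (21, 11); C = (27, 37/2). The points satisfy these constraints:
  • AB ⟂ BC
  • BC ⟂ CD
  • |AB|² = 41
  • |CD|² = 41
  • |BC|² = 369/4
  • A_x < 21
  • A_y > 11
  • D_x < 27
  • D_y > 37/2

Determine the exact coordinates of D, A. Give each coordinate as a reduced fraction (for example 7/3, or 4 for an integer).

1. D_x = 22  [[BC ⟂ CD ⇒ 6x+15/2y-1203/4=0] ∩ [|D−(27, 37/2)|²=41]]
2. D_y = 45/2  [[BC ⟂ CD ⇒ 6x+15/2y-1203/4=0] ∩ [|D−(27, 37/2)|²=41]]
   so D = (22, 45/2)
3. A_x = 16  [[AB ⟂ BC ⇒ -6x-15/2y+417/2=0] ∩ [|A−(21, 11)|²=41]]
4. A_y = 15  [[AB ⟂ BC ⇒ -6x-15/2y+417/2=0] ∩ [|A−(21, 11)|²=41]]
   so A = (16, 15)

D = (22, 45/2)
A = (16, 15)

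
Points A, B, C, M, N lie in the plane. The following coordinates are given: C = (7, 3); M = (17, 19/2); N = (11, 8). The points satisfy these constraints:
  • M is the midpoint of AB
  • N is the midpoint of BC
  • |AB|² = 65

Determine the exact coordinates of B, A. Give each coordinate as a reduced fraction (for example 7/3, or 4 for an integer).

1. B_x = 15  [B = 2·N−C = 2·(11, 8)−(7, 3)]
2. B_y = 13  [B = 2·N−C = 2·(11, 8)−(7, 3)]
   so B = (15, 13)
3. A_x = 19  [A = 2·M−B = 2·(17, 19/2)−(15, 13)]
4. A_y = 6  [A = 2·M−B = 2·(17, 19/2)−(15, 13)]
   so A = (19, 6)

B = (15, 13)
A = (19, 6)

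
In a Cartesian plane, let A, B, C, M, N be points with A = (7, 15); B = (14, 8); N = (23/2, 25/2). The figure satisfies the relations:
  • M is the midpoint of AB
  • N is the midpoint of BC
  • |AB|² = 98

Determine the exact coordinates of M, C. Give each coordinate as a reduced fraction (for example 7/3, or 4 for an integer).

M = (21/2, 23/2)
C = (9, 17)

1. M_x = 21/2  [2·M = A+B = (7, 15)+(14, 8)]
2. M_y = 23/2  [2·M = A+B = (7, 15)+(14, 8)]
   so M = (21/2, 23/2)
3. C_x = 9  [C = 2·N−B = 2·(23/2, 25/2)−(14, 8)]
4. C_y = 17  [C = 2·N−B = 2·(23/2, 25/2)−(14, 8)]
   so C = (9, 17)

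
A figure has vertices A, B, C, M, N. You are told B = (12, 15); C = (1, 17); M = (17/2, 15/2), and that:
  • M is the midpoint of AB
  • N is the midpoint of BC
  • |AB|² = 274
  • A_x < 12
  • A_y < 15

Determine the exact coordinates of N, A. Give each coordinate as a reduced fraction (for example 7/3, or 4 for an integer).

N = (13/2, 16)
A = (5, 0)

1. A_x = 5  [A = 2·M−B = 2·(17/2, 15/2)−(12, 15)]
2. A_y = 0  [A = 2·M−B = 2·(17/2, 15/2)−(12, 15)]
   so A = (5, 0)
3. N_x = 13/2  [2·N = B+C = (12, 15)+(1, 17)]
4. N_y = 16  [2·N = B+C = (12, 15)+(1, 17)]
   so N = (13/2, 16)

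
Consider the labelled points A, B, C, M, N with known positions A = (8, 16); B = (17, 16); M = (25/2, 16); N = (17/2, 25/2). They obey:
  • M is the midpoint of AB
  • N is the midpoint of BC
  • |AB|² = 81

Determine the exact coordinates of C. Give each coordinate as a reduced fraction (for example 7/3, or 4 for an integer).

C = (0, 9)

1. C_x = 0  [C = 2·N−B = 2·(17/2, 25/2)−(17, 16)]
2. C_y = 9  [C = 2·N−B = 2·(17/2, 25/2)−(17, 16)]
   so C = (0, 9)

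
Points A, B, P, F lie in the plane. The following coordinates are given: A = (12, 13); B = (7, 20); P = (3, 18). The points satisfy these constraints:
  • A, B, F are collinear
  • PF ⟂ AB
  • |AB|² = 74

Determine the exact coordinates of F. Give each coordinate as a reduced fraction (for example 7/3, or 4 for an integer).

F = (244/37, 761/37)

1. F_x = 244/37  [[A, B, F are collinear ⇒ -7x-5y+149=0] ∩ [PF ⟂ AB ⇒ -5x+7y-111=0]]
2. F_y = 761/37  [[A, B, F are collinear ⇒ -7x-5y+149=0] ∩ [PF ⟂ AB ⇒ -5x+7y-111=0]]
   so F = (244/37, 761/37)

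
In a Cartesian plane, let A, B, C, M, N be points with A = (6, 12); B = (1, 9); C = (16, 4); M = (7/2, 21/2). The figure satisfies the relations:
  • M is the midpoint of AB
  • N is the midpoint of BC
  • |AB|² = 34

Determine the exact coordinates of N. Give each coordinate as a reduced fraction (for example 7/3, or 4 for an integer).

1. N_x = 17/2  [2·N = B+C = (1, 9)+(16, 4)]
2. N_y = 13/2  [2·N = B+C = (1, 9)+(16, 4)]
   so N = (17/2, 13/2)

N = (17/2, 13/2)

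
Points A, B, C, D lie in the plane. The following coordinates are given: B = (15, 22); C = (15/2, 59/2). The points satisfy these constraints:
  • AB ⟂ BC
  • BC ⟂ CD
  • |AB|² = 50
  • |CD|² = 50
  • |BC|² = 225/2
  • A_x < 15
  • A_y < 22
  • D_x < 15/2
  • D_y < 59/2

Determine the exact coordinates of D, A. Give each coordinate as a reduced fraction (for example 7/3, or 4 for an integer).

1. D_x = 5/2  [[BC ⟂ CD ⇒ -15/2x+15/2y-165=0] ∩ [|D−(15/2, 59/2)|²=50]]
2. D_y = 49/2  [[BC ⟂ CD ⇒ -15/2x+15/2y-165=0] ∩ [|D−(15/2, 59/2)|²=50]]
   so D = (5/2, 49/2)
3. A_x = 10  [[AB ⟂ BC ⇒ 15/2x-15/2y+105/2=0] ∩ [|A−(15, 22)|²=50]]
4. A_y = 17  [[AB ⟂ BC ⇒ 15/2x-15/2y+105/2=0] ∩ [|A−(15, 22)|²=50]]
   so A = (10, 17)

D = (5/2, 49/2)
A = (10, 17)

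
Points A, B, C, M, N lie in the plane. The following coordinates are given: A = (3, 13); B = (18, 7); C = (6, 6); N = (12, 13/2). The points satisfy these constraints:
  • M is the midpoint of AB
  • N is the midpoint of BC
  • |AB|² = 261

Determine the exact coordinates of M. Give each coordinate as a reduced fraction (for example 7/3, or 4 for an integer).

M = (21/2, 10)

1. M_x = 21/2  [2·M = A+B = (3, 13)+(18, 7)]
2. M_y = 10  [2·M = A+B = (3, 13)+(18, 7)]
   so M = (21/2, 10)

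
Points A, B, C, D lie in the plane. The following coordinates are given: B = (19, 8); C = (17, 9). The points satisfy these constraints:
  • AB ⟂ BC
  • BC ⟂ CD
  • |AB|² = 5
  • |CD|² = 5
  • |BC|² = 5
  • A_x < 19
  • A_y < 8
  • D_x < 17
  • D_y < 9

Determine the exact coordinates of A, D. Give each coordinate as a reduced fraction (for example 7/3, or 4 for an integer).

1. A_x = 18  [[AB ⟂ BC ⇒ 2x-1y-30=0] ∩ [|A−(19, 8)|²=5]]
2. A_y = 6  [[AB ⟂ BC ⇒ 2x-1y-30=0] ∩ [|A−(19, 8)|²=5]]
   so A = (18, 6)
3. D_x = 16  [[BC ⟂ CD ⇒ -2x+1y+25=0] ∩ [|D−(17, 9)|²=5]]
4. D_y = 7  [[BC ⟂ CD ⇒ -2x+1y+25=0] ∩ [|D−(17, 9)|²=5]]
   so D = (16, 7)

A = (18, 6)
D = (16, 7)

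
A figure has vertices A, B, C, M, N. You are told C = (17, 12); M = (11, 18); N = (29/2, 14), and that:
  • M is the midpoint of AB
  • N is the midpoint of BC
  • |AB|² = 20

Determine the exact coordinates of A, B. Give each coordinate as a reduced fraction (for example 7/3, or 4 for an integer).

A = (10, 20)
B = (12, 16)

1. B_x = 12  [B = 2·N−C = 2·(29/2, 14)−(17, 12)]
2. B_y = 16  [B = 2·N−C = 2·(29/2, 14)−(17, 12)]
   so B = (12, 16)
3. A_x = 10  [A = 2·M−B = 2·(11, 18)−(12, 16)]
4. A_y = 20  [A = 2·M−B = 2·(11, 18)−(12, 16)]
   so A = (10, 20)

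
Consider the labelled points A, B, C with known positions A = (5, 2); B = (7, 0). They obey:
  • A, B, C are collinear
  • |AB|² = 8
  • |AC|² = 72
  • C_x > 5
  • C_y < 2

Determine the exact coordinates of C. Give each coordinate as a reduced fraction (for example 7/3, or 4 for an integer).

C = (11, -4)

1. C_x = 11  [[A, B, C are collinear ⇒ 2x+2y-14=0] ∩ [|C−(5, 2)|²=72]]
2. C_y = -4  [[A, B, C are collinear ⇒ 2x+2y-14=0] ∩ [|C−(5, 2)|²=72]]
   so C = (11, -4)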